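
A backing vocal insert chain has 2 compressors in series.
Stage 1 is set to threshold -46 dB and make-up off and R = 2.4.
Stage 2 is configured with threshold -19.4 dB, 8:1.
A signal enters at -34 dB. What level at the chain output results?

-41 dB

Stage 1: -34 dB is 12 dB over -46 dB; at 2.4:1 that becomes 5 dB over, giving -41 dB.
Stage 2: below threshold (-41 ≤ -19.4); passes unchanged; output -41 dB.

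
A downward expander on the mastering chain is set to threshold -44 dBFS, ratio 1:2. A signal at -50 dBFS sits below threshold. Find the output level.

-56 dBFS

Undershoot = (-44) − (-50) = 6 dB.
At 1:2, that expands to 12 dB under threshold.
Output = -44 − 12 = -56 dBFS.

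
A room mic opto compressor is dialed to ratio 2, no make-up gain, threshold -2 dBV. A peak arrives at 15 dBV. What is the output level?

6.5 dBV

The input is 17 dB above the -2 dBV threshold.
2:1 compression reduces that to 17/2 = 8.5 dB over.
That puts the output at 6.5 dBV.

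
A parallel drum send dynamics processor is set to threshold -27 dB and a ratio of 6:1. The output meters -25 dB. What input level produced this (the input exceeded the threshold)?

Post-compression overshoot = -25 − (-27) = 2 dB.
Before 6:1 compression the overshoot was 2 × 6 = 12 dB, so input = -27 + 12 = -15 dB.

-15 dB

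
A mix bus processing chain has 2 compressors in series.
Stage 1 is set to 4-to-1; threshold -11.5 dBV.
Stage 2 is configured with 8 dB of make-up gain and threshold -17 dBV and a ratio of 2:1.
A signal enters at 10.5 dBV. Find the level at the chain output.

-3.5 dBV

Stage 1: 22 dB above -11.5 dBV, reduced 4:1 to 5.5 dB above → -6 dBV.
Stage 2: overshoot 11 dB → 11/2 = 5.5 dB → -11.5 dBV; +8 dB make-up → -3.5 dBV.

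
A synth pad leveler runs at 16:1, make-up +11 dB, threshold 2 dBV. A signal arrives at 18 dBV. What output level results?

The input is 16 dB above the 2 dBV threshold.
The 16 dB excess becomes 1 dB after 16:1 reduction.
Output = 2 + 1 = 3 dBV; make-up adds 11 dB, giving 14 dBV.

14 dBV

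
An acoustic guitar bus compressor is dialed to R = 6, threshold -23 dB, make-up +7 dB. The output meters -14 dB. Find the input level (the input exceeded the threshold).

Before make-up, the level was -14 − 7 = -21 dB.
Post-compression overshoot = -21 − (-23) = 2 dB.
Input overshoot = R × output overshoot = 12 dB → input = -23 + 12 = -11 dB.

-11 dB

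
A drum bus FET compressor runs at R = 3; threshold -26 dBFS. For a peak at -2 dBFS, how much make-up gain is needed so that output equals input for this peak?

Without make-up, output = threshold + overshoot/3 = -26 + 8 = -18 dBFS.
Gap to target: 16 dB.

16 dB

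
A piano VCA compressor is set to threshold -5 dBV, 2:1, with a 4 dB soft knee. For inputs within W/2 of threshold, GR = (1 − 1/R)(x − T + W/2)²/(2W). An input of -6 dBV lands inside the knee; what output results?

x − T + W/2 = -6 − (-5) + 2 = 1.
GR = (1 − 1/2) × 1² / 8 = 0.5 × 1 / 8 = 0.0625 dB.
Output = -6 − 0.0625 = -6.0625 dBV.

-6.0625 dBV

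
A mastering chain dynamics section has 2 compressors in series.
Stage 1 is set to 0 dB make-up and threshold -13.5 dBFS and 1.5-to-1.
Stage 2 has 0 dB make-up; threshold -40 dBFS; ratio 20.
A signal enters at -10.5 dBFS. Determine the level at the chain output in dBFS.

-38.575 dBFS

Stage 1: overshoot 3 dB → 3/1.5 = 2 dB → -11.5 dBFS.
Stage 2: overshoot 28.5 dB → 28.5/20 = 1.425 dB → -38.575 dBFS.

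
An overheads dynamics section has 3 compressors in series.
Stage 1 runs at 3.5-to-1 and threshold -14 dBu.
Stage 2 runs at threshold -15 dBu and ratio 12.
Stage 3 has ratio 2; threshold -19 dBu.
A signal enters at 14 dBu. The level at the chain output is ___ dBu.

-16.625 dBu

Stage 1: overshoot 28 dB → 28/3.5 = 8 dB → -6 dBu.
Stage 2: -6 dBu is 9 dB over -15 dBu; at 12:1 that becomes 0.75 dB over, giving -14.25 dBu.
Stage 3: overshoot 4.75 dB → 4.75/2 = 2.375 dB → -16.625 dBu.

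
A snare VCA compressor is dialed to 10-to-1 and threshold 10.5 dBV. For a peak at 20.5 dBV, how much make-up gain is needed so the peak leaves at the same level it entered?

9 dB

Overshoot 10 dB → 10/10 = 1 dB after compression, so the compressed level is 10.5 + 1 = 11.5 dBV.
Make-up = target − compressed = 20.5 − 11.5 = 9 dB.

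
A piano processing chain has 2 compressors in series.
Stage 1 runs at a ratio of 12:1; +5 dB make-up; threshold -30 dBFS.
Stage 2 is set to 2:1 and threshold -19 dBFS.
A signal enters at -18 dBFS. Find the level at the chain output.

-24 dBFS

Stage 1: overshoot 12 dB → 12/12 = 1 dB → -29 dBFS; +5 dB make-up → -24 dBFS.
Stage 2: below threshold (-24 ≤ -19); passes unchanged; output -24 dBFS.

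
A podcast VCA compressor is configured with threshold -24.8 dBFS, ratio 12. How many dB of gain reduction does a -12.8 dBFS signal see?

11 dB

The signal is 12 dB above threshold.
At 12:1, output sits 12/12 = 1 dB above threshold.
So the signal is attenuated by 12 − 1 = 11 dB.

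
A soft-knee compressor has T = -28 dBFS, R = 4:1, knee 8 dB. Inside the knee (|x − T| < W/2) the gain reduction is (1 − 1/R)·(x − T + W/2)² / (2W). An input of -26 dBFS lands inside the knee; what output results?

x − T + W/2 = -26 − (-28) + 4 = 6.
GR = (1 − 1/4) × 6² / 16 = 0.75 × 36 / 16 = 1.6875 dB.
Output = -26 − 1.6875 = -27.6875 dBFS.

-27.6875 dBFS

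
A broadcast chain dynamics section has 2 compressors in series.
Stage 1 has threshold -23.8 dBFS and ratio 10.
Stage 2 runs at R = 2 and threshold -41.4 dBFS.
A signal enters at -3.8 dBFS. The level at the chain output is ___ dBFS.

-31.6 dBFS

Stage 1: 20 dB above -23.8 dBFS, reduced 10:1 to 2 dB above → -21.8 dBFS.
Stage 2: 19.6 dB above -41.4 dBFS, reduced 2:1 to 9.8 dB above → -31.6 dBFS.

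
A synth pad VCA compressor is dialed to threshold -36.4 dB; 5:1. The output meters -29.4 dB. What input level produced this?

-1.4 dB

That's 7 dB above the -36.4 dB threshold.
Input overshoot = R × output overshoot = 35 dB → input = -36.4 + 35 = -1.4 dB.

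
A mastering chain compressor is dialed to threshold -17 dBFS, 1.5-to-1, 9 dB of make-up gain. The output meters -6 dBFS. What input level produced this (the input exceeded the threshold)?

Stripping the +9 dB make-up gives -15 dBFS at the gain stage.
That's 2 dB above the -17 dBFS threshold.
Input overshoot = R × output overshoot = 3 dB → input = -17 + 3 = -14 dBFS.

-14 dBFS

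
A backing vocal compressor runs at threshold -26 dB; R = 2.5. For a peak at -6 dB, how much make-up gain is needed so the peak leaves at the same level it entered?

12 dB

Overshoot 20 dB → 20/2.5 = 8 dB after compression, so the compressed level is -26 + 8 = -18 dB.
Make-up = target − compressed = -6 − (-18) = 12 dB.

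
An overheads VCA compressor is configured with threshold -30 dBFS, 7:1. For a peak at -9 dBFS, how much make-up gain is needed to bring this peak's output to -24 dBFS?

3 dB

Without make-up, output = threshold + overshoot/7 = -30 + 3 = -27 dBFS.
Gap to target: 3 dB.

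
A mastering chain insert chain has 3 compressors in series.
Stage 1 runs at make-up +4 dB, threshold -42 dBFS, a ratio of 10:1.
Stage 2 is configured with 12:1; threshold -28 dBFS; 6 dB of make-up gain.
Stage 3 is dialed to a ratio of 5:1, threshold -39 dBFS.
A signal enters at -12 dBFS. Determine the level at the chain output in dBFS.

Stage 1: -12 dBFS is 30 dB over -42 dBFS; at 10:1 that becomes 3 dB over, giving -39 dBFS; +4 dB make-up → -35 dBFS.
Stage 2: -35 dBFS ≤ -28 dBFS, so stage 2 doesn't engage; make-up brings it to -29 dBFS.
Stage 3: 10 dB above -39 dBFS, reduced 5:1 to 2 dB above → -37 dBFS.

-37 dBFS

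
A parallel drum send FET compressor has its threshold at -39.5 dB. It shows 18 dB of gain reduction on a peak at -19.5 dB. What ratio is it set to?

Input overshoot = -19.5 − (-39.5) = 20 dB.
Output overshoot = 20 − 18 = 2 dB.
Ratio = input overshoot / output overshoot = 20 / 2 = 10.

10:1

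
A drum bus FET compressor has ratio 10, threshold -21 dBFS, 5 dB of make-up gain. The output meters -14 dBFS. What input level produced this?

Remove make-up: -14 − 5 = -19 dBFS.
That's 2 dB above the -21 dBFS threshold.
Before 10:1 compression the overshoot was 2 × 10 = 20 dB, so input = -21 + 20 = -1 dBFS.

-1 dBFS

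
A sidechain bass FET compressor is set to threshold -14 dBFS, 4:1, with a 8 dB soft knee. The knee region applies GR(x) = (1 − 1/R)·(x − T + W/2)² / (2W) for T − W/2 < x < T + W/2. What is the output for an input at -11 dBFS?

-13.296875 dBFS

x − T + W/2 = -11 − (-14) + 4 = 7.
GR = (1 − 1/4) × 7² / 16 = 0.75 × 49 / 16 = 2.296875 dB.
Output = -11 − 2.296875 = -13.296875 dBFS.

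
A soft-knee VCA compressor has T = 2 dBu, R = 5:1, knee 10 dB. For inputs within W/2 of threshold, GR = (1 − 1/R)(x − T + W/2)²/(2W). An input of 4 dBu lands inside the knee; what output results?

x − T + W/2 = 4 − 2 + 5 = 7.
GR = (1 − 1/5) × 7² / 20 = 0.8 × 49 / 20 = 1.96 dB.
Output = 4 − 1.96 = 2.04 dBu.

2.04 dBu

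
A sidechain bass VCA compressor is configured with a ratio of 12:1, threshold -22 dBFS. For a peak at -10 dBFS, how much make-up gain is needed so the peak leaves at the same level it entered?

The peak compresses to -22 + 12/12 = -21 dBFS.
To reach -10 dBFS requires -10 − (-21) = 11 dB of make-up.

11 dB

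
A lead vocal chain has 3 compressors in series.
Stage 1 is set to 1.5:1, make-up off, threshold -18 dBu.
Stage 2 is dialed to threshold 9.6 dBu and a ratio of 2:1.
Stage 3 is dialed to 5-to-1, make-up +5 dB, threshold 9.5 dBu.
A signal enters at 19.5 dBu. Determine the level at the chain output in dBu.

12 dBu

Stage 1: 19.5 dBu is 37.5 dB over -18 dBu; at 1.5:1 that becomes 25 dB over, giving 7 dBu.
Stage 2: 7 dBu ≤ 9.6 dBu, so stage 2 doesn't engage; output 7 dBu.
Stage 3: 7 dBu is at or below the 9.5 dBu threshold — no compression; make-up brings it to 12 dBu.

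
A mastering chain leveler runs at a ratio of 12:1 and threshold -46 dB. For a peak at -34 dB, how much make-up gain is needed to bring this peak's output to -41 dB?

Overshoot 12 dB → 12/12 = 1 dB after compression, so the compressed level is -46 + 1 = -45 dB.
Make-up = target − compressed = -41 − (-45) = 4 dB.

4 dB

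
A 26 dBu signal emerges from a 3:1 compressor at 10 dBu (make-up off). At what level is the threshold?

Let T be the threshold. Output overshoot = (input overshoot)/R, so 10 − T = (26 − T)/3.
3·(10 − T) = 26 − T → 2·T = 30 − 26 = 4.
T = 4/2 = 2 dBu.

2 dBu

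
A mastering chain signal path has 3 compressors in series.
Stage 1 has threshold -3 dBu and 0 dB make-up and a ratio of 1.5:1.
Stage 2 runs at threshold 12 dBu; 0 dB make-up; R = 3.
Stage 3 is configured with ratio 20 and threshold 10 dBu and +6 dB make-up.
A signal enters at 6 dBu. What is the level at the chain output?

9 dBu

Stage 1: 9 dB above -3 dBu, reduced 1.5:1 to 6 dB above → 3 dBu.
Stage 2: 3 dBu ≤ 12 dBu, so stage 2 doesn't engage; output 3 dBu.
Stage 3: below threshold (3 ≤ 10); passes unchanged; make-up brings it to 9 dBu.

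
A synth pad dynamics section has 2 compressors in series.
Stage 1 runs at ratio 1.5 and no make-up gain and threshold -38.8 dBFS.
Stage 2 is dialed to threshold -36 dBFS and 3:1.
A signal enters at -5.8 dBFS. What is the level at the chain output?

Stage 1: -5.8 dBFS is 33 dB over -38.8 dBFS; at 1.5:1 that becomes 22 dB over, giving -16.8 dBFS.
Stage 2: 19.2 dB above -36 dBFS, reduced 3:1 to 6.4 dB above → -29.6 dBFS.

-29.6 dBFS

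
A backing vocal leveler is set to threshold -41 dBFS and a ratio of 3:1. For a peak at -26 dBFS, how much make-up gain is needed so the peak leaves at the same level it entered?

The peak compresses to -41 + 15/3 = -36 dBFS.
To reach -26 dBFS requires -26 − (-36) = 10 dB of make-up.

10 dB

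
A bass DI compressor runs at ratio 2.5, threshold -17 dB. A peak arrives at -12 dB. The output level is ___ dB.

Overshoot: -12 − (-17) = 5 dB.
2.5:1 compression reduces that to 5/2.5 = 2 dB over.
Output = -17 + 2 = -15 dB.

-15 dB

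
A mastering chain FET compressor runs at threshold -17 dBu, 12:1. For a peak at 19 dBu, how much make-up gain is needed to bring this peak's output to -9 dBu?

The peak compresses to -17 + 36/12 = -14 dBu.
To reach -9 dBu requires -9 − (-14) = 5 dB of make-up.

5 dB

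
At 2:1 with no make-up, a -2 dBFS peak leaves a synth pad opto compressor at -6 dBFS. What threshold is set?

Let T be the threshold. Output overshoot = (input overshoot)/R, so -6 − T = (-2 − T)/2.
2·(-6 − T) = -2 − T → 1·T = -12 − (-2) = -10.
T = -10/1 = -10 dBFS.

-10 dBFS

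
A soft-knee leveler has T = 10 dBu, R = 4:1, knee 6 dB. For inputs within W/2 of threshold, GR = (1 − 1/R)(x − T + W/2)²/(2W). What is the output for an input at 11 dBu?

10 dBu

x − T + W/2 = 11 − 10 + 3 = 4.
GR = (1 − 1/4) × 4² / 12 = 0.75 × 16 / 12 = 1 dB.
Output = 11 − 1 = 10 dBu.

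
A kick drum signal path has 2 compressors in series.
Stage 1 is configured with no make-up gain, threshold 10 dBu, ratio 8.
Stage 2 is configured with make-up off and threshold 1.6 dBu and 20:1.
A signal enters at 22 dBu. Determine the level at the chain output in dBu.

2.095 dBu

Stage 1: overshoot 12 dB → 12/8 = 1.5 dB → 11.5 dBu.
Stage 2: overshoot 9.9 dB → 9.9/20 = 0.495 dB → 2.095 dBu.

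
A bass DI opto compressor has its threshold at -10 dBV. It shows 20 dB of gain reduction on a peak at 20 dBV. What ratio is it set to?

Input overshoot = 20 − (-10) = 30 dB.
Output overshoot = 30 − 20 = 10 dB.
Ratio = input overshoot / output overshoot = 30 / 10 = 3.

3:1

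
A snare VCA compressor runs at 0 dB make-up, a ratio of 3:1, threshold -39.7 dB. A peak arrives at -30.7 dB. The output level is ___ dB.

-36.7 dB

Overshoot: -30.7 − (-39.7) = 9 dB.
3:1 compression reduces that to 9/3 = 3 dB over.
That puts the output at -36.7 dB.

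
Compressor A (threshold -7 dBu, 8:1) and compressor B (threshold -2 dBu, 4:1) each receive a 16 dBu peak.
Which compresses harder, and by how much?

A, by 6.625 dB

A: GR = 23 − 23/8 = 20.125 dB.
B: GR = 18 − 18/4 = 13.5 dB.
A applies 6.625 dB more gain reduction.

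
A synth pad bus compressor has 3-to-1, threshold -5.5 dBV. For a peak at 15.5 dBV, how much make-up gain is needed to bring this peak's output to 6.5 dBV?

5 dB

The peak compresses to -5.5 + 21/3 = 1.5 dBV.
To reach 6.5 dBV requires 6.5 − 1.5 = 5 dB of make-up.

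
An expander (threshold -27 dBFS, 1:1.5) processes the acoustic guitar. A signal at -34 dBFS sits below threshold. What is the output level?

The input is 7 dB below the -27 dBFS threshold.
A 1:1.5 expander multiplies undershoot by 1.5: 7 × 1.5 = 10.5 dB below threshold.
Output = -27 − 10.5 = -37.5 dBFS.

-37.5 dBFS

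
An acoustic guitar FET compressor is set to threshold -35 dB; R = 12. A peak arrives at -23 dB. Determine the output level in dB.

-34 dB

The input is 12 dB above the -35 dB threshold.
12:1 compression reduces that to 12/12 = 1 dB over.
That puts the output at -34 dB.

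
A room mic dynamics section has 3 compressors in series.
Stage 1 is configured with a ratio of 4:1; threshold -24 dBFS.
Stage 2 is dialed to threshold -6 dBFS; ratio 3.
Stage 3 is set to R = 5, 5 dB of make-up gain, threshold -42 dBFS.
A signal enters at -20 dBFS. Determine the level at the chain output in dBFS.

Stage 1: 4 dB above -24 dBFS, reduced 4:1 to 1 dB above → -23 dBFS.
Stage 2: -23 dBFS is at or below the -6 dBFS threshold — no compression; output -23 dBFS.
Stage 3: -23 dBFS is 19 dB over -42 dBFS; at 5:1 that becomes 3.8 dB over, giving -38.2 dBFS; +5 dB make-up → -33.2 dBFS.

-33.2 dBFS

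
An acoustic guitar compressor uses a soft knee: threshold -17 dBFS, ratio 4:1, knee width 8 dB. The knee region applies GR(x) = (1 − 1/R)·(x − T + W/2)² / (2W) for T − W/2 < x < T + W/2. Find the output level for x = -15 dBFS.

-16.6875 dBFS

x − T + W/2 = -15 − (-17) + 4 = 6.
GR = (1 − 1/4) × 6² / 16 = 0.75 × 36 / 16 = 1.6875 dB.
Output = -15 − 1.6875 = -16.6875 dBFS.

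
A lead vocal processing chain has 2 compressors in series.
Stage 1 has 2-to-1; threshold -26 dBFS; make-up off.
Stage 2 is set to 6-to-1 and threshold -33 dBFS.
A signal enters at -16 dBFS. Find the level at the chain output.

-31 dBFS

Stage 1: -16 dBFS is 10 dB over -26 dBFS; at 2:1 that becomes 5 dB over, giving -21 dBFS.
Stage 2: -21 dBFS is 12 dB over -33 dBFS; at 6:1 that becomes 2 dB over, giving -31 dBFS.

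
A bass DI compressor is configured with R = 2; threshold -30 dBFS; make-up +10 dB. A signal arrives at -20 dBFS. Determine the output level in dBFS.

-15 dBFS

Overshoot: -20 − (-30) = 10 dB.
At 2:1 the overshoot is divided by 2, leaving 5 dB above threshold.
That puts the output at -25 dBFS; make-up adds 10 dB, giving -15 dBFS.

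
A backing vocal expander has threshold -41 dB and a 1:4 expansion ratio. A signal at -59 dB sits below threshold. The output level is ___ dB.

-113 dB

The input is 18 dB below the -41 dB threshold.
A 1:4 expander multiplies undershoot by 4: 18 × 4 = 72 dB below threshold.
Output = -41 − 72 = -113 dB.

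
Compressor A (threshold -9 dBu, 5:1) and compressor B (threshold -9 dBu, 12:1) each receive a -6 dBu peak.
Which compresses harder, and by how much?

B, by 0.35 dB

A: GR = 3 − 3/5 = 2.4 dB.
B: GR = 3 − 3/12 = 2.75 dB.
B reduces 0.35 dB more.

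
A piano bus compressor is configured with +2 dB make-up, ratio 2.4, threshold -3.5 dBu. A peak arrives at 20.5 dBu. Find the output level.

Overshoot: 20.5 − (-3.5) = 24 dB.
2.4:1 compression reduces that to 24/2.4 = 10 dB over.
So the level is -3.5 + 10 = 6.5 dBu; make-up adds 2 dB, giving 8.5 dBu.

8.5 dBu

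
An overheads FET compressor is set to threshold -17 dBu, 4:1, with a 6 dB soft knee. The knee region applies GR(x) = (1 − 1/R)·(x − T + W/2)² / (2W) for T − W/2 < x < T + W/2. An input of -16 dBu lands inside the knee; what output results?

x − T + W/2 = -16 − (-17) + 3 = 4.
GR = (1 − 1/4) × 4² / 12 = 0.75 × 16 / 12 = 1 dB.
Output = -16 − 1 = -17 dBu.

-17 dBu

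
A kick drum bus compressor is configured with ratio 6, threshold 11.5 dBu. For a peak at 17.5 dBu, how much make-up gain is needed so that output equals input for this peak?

The peak compresses to 11.5 + 6/6 = 12.5 dBu.
To reach 17.5 dBu requires 17.5 − 12.5 = 5 dB of make-up.

5 dB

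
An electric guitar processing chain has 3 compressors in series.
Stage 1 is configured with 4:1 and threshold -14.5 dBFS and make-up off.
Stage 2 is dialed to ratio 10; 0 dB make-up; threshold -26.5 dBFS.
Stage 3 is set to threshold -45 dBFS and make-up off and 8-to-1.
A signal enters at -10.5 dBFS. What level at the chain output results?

-42.525 dBFS

Stage 1: overshoot 4 dB → 4/4 = 1 dB → -13.5 dBFS.
Stage 2: overshoot 13 dB → 13/10 = 1.3 dB → -25.2 dBFS.
Stage 3: -25.2 dBFS is 19.8 dB over -45 dBFS; at 8:1 that becomes 2.475 dB over, giving -42.525 dBFS.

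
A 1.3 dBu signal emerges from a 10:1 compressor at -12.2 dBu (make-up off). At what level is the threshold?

-13.7 dBu

Input is 15 dB above T (since output overshoot × R = input overshoot: (-12.2 − T)·10 = 1.3 − T gives T = -13.7 dBu).
Check: -13.7 + (1.3 − (-13.7))/10 = -13.7 + 1.5 = -12.2 dBu. ✓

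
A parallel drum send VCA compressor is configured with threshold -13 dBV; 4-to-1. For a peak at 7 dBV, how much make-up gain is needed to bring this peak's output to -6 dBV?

Without make-up, output = threshold + overshoot/4 = -13 + 5 = -8 dBV.
Gap to target: 2 dB.

2 dB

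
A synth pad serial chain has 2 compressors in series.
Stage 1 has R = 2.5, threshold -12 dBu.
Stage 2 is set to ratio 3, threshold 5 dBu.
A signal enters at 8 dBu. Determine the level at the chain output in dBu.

-4 dBu

Stage 1: 20 dB above -12 dBu, reduced 2.5:1 to 8 dB above → -4 dBu.
Stage 2: below threshold (-4 ≤ 5); passes unchanged; output -4 dBu.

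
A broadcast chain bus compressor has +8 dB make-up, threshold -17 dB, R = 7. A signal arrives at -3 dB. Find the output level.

-7 dB

The input is 14 dB above the -17 dB threshold.
7:1 compression reduces that to 14/7 = 2 dB over.
So the level is -17 + 2 = -15 dB; make-up adds 8 dB, giving -7 dB.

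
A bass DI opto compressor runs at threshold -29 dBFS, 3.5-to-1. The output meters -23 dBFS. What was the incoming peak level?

-8 dBFS

The compressed level sits -23 − (-29) = 6 dB over threshold.
Undo the ratio: input overshoot = 6 × 3.5 = 21 dB, giving input = -8 dBFS.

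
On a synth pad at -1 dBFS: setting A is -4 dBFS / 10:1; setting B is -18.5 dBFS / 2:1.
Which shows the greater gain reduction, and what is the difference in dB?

B, by 6.05 dB

A: overshoot 3 dB → output overshoot 0.3 dB → GR 2.7 dB.
B: overshoot 17.5 dB → output overshoot 8.75 dB → GR 8.75 dB.
B applies 6.05 dB more gain reduction.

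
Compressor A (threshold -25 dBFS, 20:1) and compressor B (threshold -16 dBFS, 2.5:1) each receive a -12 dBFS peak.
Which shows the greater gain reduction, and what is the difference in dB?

A: GR = 13 − 13/20 = 12.35 dB.
B: GR = 4 − 4/2.5 = 2.4 dB.
A reduces 9.95 dB more.

A, by 9.95 dB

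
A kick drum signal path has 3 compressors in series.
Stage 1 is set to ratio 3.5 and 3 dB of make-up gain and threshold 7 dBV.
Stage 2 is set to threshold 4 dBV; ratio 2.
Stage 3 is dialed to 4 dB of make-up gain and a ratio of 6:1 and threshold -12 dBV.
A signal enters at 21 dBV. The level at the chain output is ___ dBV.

-4.5 dBV

Stage 1: 21 dBV is 14 dB over 7 dBV; at 3.5:1 that becomes 4 dB over, giving 11 dBV; +3 dB make-up → 14 dBV.
Stage 2: 10 dB above 4 dBV, reduced 2:1 to 5 dB above → 9 dBV.
Stage 3: overshoot 21 dB → 21/6 = 3.5 dB → -8.5 dBV; +4 dB make-up → -4.5 dBV.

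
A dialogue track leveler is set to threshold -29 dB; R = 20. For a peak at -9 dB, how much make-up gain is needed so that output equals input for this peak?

Overshoot 20 dB → 20/20 = 1 dB after compression, so the compressed level is -29 + 1 = -28 dB.
Make-up = target − compressed = -9 − (-28) = 19 dB.

19 dB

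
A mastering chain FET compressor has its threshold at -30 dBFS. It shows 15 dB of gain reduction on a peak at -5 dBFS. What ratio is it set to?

2.5:1

Input overshoot = -5 − (-30) = 25 dB.
Output overshoot = 25 − 15 = 10 dB.
Ratio = input overshoot / output overshoot = 25 / 10 = 2.5.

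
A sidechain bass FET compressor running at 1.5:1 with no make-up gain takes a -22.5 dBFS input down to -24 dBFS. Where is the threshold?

Gain reduction = -22.5 − (-24) = 1.5 dB; output overshoot = GR / (R − 1) = 1.5 / 0.5 = 3 dB.
Threshold = output − output overshoot = -24 − 3 = -27 dBFS.

-27 dBFS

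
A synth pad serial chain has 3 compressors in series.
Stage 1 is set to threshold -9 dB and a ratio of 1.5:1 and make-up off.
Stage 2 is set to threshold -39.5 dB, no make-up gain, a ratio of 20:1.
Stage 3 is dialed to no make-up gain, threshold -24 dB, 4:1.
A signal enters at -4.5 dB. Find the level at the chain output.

Stage 1: 4.5 dB above -9 dB, reduced 1.5:1 to 3 dB above → -6 dB.
Stage 2: 33.5 dB above -39.5 dB, reduced 20:1 to 1.675 dB above → -37.825 dB.
Stage 3: -37.825 dB ≤ -24 dB, so stage 3 doesn't engage; output -37.825 dB.

-37.825 dB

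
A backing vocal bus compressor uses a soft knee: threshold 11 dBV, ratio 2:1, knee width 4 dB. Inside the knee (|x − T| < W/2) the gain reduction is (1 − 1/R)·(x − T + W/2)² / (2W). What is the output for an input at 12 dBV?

x − T + W/2 = 12 − 11 + 2 = 3.
GR = (1 − 1/2) × 3² / 8 = 0.5 × 9 / 8 = 0.5625 dB.
Output = 12 − 0.5625 = 11.4375 dBV.

11.4375 dBV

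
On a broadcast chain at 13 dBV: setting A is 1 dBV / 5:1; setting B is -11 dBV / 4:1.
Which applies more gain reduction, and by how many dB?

B, by 8.4 dB

A: GR = 12 − 12/5 = 9.6 dB.
B: GR = 24 − 24/4 = 18 dB.
Difference: 8.4 dB in favour of B.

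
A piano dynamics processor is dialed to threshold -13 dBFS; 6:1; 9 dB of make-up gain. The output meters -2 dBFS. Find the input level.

Remove make-up: -2 − 9 = -11 dBFS.
That's 2 dB above the -13 dBFS threshold.
Before 6:1 compression the overshoot was 2 × 6 = 12 dB, so input = -13 + 12 = -1 dBFS.

-1 dBFS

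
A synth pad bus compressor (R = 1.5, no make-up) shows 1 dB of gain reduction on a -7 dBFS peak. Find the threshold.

Input is 3 dB above T (since output overshoot × R = input overshoot: (-8 − T)·1.5 = -7 − T gives T = -10 dBFS).
Check: -10 + (-7 − (-10))/1.5 = -10 + 2 = -8 dBFS. ✓

-10 dBFS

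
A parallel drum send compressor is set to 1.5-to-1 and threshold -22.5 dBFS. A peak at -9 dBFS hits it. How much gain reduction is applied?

4.5 dB

The signal is 13.5 dB above threshold.
At 1.5:1, output sits 13.5/1.5 = 9 dB above threshold.
So the signal is attenuated by 13.5 − 9 = 4.5 dB.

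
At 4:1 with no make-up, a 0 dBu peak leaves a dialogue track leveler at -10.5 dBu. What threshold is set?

Gain reduction = 0 − (-10.5) = 10.5 dB; output overshoot = GR / (R − 1) = 10.5 / 3 = 3.5 dB.
Threshold = output − output overshoot = -10.5 − 3.5 = -14 dBu.

-14 dBu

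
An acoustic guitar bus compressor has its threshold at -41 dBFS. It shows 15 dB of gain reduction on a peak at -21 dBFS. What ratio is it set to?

Input overshoot = -21 − (-41) = 20 dB.
Output overshoot = 20 − 15 = 5 dB.
Ratio = input overshoot / output overshoot = 20 / 5 = 4.

4:1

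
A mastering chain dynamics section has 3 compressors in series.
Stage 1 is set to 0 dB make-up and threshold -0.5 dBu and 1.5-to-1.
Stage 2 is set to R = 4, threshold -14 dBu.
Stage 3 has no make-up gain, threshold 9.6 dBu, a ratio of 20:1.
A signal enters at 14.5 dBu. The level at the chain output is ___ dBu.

Stage 1: overshoot 15 dB → 15/1.5 = 10 dB → 9.5 dBu.
Stage 2: 9.5 dBu is 23.5 dB over -14 dBu; at 4:1 that becomes 5.875 dB over, giving -8.125 dBu.
Stage 3: -8.125 dBu ≤ 9.6 dBu, so stage 3 doesn't engage; output -8.125 dBu.

-8.125 dBu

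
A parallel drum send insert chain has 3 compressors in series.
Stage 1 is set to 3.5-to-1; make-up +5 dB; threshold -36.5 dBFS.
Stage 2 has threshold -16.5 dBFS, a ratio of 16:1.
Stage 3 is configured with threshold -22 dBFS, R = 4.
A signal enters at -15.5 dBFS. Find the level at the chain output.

Stage 1: 21 dB above -36.5 dBFS, reduced 3.5:1 to 6 dB above → -30.5 dBFS; +5 dB make-up → -25.5 dBFS.
Stage 2: below threshold (-25.5 ≤ -16.5); passes unchanged; output -25.5 dBFS.
Stage 3: below threshold (-25.5 ≤ -22); passes unchanged; output -25.5 dBFS.

-25.5 dBFS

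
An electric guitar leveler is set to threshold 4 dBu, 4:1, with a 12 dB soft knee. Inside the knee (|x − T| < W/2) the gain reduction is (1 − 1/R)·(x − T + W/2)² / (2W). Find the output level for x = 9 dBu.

5.21875 dBu

x − T + W/2 = 9 − 4 + 6 = 11.
GR = (1 − 1/4) × 11² / 24 = 0.75 × 121 / 24 = 3.78125 dB.
Output = 9 − 3.78125 = 5.21875 dBu.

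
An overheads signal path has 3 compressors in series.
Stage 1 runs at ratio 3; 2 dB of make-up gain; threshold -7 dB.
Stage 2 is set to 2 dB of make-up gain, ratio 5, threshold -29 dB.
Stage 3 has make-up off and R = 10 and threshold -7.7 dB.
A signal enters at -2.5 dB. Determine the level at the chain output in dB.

Stage 1: 4.5 dB above -7 dB, reduced 3:1 to 1.5 dB above → -5.5 dB; +2 dB make-up → -3.5 dB.
Stage 2: 25.5 dB above -29 dB, reduced 5:1 to 5.1 dB above → -23.9 dB; +2 dB make-up → -21.9 dB.
Stage 3: -21.9 dB is at or below the -7.7 dB threshold — no compression; output -21.9 dB.

-21.9 dB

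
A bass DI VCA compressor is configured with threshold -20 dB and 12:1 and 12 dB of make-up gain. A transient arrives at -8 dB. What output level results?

-7 dB

-8 dB sits 12 dB over threshold.
12:1 compression reduces that to 12/12 = 1 dB over.
That puts the output at -19 dB; make-up adds 12 dB, giving -7 dB.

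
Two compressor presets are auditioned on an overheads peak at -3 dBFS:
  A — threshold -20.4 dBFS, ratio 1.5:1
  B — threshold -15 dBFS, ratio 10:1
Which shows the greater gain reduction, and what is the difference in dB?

B, by 5 dB

A: overshoot 17.4 dB → output overshoot 11.6 dB → GR 5.8 dB.
B: overshoot 12 dB → output overshoot 1.2 dB → GR 10.8 dB.
B reduces 5 dB more.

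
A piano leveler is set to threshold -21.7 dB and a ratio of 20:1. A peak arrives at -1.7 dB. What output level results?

-1.7 dB sits 20 dB over threshold.
The 20 dB excess becomes 1 dB after 20:1 reduction.
That puts the output at -20.7 dB.

-20.7 dB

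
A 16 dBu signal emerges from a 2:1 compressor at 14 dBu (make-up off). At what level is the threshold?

12 dBu

Gain reduction = 16 − 14 = 2 dB; output overshoot = GR / (R − 1) = 2 / 1 = 2 dB.
Threshold = output − output overshoot = 14 − 2 = 12 dBu.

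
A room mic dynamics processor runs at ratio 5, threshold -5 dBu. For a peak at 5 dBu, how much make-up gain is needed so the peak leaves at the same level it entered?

Without make-up, output = threshold + overshoot/5 = -5 + 2 = -3 dBu.
Gap to target: 8 dB.

8 dB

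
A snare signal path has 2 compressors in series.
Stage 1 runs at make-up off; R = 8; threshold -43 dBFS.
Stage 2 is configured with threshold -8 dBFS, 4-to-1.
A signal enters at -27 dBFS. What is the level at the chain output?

-41 dBFS

Stage 1: overshoot 16 dB → 16/8 = 2 dB → -41 dBFS.
Stage 2: -41 dBFS ≤ -8 dBFS, so stage 2 doesn't engage; output -41 dBFS.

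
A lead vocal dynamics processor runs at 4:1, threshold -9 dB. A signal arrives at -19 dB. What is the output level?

-19 dB is 10 dB below the -9 dB threshold, so no gain reduction is applied.
Output = input = -19 dB.

-19 dB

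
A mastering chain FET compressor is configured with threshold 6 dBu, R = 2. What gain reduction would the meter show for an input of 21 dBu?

The signal is 15 dB above threshold.
At 2:1, output sits 15/2 = 7.5 dB above threshold.
Gain reduction = 15 − 7.5 = 7.5 dB.

7.5 dB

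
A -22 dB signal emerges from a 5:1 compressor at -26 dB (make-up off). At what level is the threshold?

-27 dB

Gain reduction = -22 − (-26) = 4 dB; output overshoot = GR / (R − 1) = 4 / 4 = 1 dB.
Threshold = output − output overshoot = -26 − 1 = -27 dB.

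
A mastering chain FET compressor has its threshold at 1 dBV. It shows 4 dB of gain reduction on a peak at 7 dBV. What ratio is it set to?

Input overshoot = 7 − 1 = 6 dB.
Output overshoot = 6 − 4 = 2 dB.
Ratio = input overshoot / output overshoot = 6 / 2 = 3.

3:1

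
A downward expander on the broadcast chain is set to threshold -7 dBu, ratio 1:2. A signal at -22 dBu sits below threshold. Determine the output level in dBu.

-37 dBu

Undershoot = (-7) − (-22) = 15 dB.
At 1:2, that expands to 30 dB under threshold.
Output = -7 − 30 = -37 dBu.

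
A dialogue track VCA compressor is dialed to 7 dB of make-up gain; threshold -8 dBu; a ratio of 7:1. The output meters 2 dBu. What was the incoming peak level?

13 dBu

Before make-up, the level was 2 − 7 = -5 dBu.
The compressed level sits -5 − (-8) = 3 dB over threshold.
Input overshoot = R × output overshoot = 21 dB → input = -8 + 21 = 13 dBu.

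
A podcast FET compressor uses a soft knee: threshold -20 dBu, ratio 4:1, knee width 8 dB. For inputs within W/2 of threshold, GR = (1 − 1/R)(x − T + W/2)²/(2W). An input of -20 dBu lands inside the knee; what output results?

-20.75 dBu

x − T + W/2 = -20 − (-20) + 4 = 4.
GR = (1 − 1/4) × 4² / 16 = 0.75 × 16 / 16 = 0.75 dB.
Output = -20 − 0.75 = -20.75 dBu.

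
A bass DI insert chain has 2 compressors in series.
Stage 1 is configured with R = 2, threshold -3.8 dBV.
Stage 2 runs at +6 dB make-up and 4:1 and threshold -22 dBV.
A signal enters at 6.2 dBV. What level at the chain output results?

-10.2 dBV

Stage 1: 6.2 dBV is 10 dB over -3.8 dBV; at 2:1 that becomes 5 dB over, giving 1.2 dBV.
Stage 2: 23.2 dB above -22 dBV, reduced 4:1 to 5.8 dB above → -16.2 dBV; +6 dB make-up → -10.2 dBV.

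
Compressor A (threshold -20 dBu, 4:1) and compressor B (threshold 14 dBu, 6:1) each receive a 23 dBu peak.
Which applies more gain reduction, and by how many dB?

A, by 24.75 dB

A: 43 dB over, compressed to 10.75 dB over, so 32.25 dB of GR.
B: 9 dB over, compressed to 1.5 dB over, so 7.5 dB of GR.
A reduces 24.75 dB more.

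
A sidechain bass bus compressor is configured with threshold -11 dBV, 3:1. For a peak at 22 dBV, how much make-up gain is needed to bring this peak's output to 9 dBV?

9 dB

Overshoot 33 dB → 33/3 = 11 dB after compression, so the compressed level is -11 + 11 = 0 dBV.
Make-up = target − compressed = 9 − 0 = 9 dB.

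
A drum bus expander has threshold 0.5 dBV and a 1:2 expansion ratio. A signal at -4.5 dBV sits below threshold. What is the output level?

Below threshold, a 1:2 expander applies gain = (2−1)×(T − x) of attenuation.
(2−1) × 5 = 5 dB, so output = -4.5 − 5 = -9.5 dBV.

-9.5 dBV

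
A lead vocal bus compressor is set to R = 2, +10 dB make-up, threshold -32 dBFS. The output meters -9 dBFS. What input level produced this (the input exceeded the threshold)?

-6 dBFS

Before make-up, the level was -9 − 10 = -19 dBFS.
Post-compression overshoot = -19 − (-32) = 13 dB.
Input overshoot = R × output overshoot = 26 dB → input = -32 + 26 = -6 dBFS.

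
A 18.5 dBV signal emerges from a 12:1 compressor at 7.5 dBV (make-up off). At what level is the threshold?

Let T be the threshold. Output overshoot = (input overshoot)/R, so 7.5 − T = (18.5 − T)/12.
12·(7.5 − T) = 18.5 − T → 11·T = 90 − 18.5 = 71.5.
T = 71.5/11 = 6.5 dBV.

6.5 dBV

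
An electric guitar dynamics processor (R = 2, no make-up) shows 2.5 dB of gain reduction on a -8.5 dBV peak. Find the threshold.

-13.5 dBV

Let T be the threshold. Output overshoot = (input overshoot)/R, so -11 − T = (-8.5 − T)/2.
2·(-11 − T) = -8.5 − T → 1·T = -22 − (-8.5) = -13.5.
T = -13.5/1 = -13.5 dBV.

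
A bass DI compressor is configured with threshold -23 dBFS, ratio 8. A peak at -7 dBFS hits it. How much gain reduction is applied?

Overshoot = -7 − (-23) = 16 dB.
At 8:1, output sits 16/8 = 2 dB above threshold.
GR = overshoot in − overshoot out = 16 − 2 = 14 dB.

14 dB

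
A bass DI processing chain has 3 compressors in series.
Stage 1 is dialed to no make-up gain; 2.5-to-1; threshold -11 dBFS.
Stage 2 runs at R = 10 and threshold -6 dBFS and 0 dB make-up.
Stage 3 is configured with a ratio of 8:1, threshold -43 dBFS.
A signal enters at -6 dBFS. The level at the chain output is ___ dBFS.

-38.75 dBFS

Stage 1: overshoot 5 dB → 5/2.5 = 2 dB → -9 dBFS.
Stage 2: -9 dBFS is at or below the -6 dBFS threshold — no compression; output -9 dBFS.
Stage 3: -9 dBFS is 34 dB over -43 dBFS; at 8:1 that becomes 4.25 dB over, giving -38.75 dBFS.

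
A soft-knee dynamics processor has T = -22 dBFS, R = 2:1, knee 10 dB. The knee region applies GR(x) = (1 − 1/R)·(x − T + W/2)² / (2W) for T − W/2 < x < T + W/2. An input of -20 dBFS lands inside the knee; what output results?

-21.225 dBFS

x − T + W/2 = -20 − (-22) + 5 = 7.
GR = (1 − 1/2) × 7² / 20 = 0.5 × 49 / 20 = 1.225 dB.
Output = -20 − 1.225 = -21.225 dBFS.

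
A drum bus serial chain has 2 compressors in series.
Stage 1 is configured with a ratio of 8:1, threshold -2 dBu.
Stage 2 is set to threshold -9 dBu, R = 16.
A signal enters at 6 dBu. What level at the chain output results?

-8.5 dBu

Stage 1: overshoot 8 dB → 8/8 = 1 dB → -1 dBu.
Stage 2: -1 dBu is 8 dB over -9 dBu; at 16:1 that becomes 0.5 dB over, giving -8.5 dBu.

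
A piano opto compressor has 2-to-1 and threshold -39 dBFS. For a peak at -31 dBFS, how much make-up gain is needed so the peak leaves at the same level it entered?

Without make-up, output = threshold + overshoot/2 = -39 + 4 = -35 dBFS.
Gap to target: 4 dB.

4 dB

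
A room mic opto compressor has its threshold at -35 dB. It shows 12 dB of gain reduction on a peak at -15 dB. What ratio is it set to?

Input overshoot = -15 − (-35) = 20 dB.
Output overshoot = 20 − 12 = 8 dB.
Ratio = input overshoot / output overshoot = 20 / 8 = 2.5.

2.5:1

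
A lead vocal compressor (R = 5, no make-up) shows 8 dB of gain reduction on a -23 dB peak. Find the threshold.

Gain reduction = -23 − (-31) = 8 dB; output overshoot = GR / (R − 1) = 8 / 4 = 2 dB.
Threshold = output − output overshoot = -31 − 2 = -33 dB.

-33 dB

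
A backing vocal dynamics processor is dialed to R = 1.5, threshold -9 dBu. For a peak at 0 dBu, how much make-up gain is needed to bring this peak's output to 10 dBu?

13 dB

Overshoot 9 dB → 9/1.5 = 6 dB after compression, so the compressed level is -9 + 6 = -3 dBu.
Make-up = target − compressed = 10 − (-3) = 13 dB.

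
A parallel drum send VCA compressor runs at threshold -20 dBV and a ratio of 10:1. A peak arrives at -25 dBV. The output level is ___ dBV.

-25 dBV is 5 dB below the -20 dBV threshold, so no gain reduction is applied.
Output = input = -25 dBV.

-25 dBV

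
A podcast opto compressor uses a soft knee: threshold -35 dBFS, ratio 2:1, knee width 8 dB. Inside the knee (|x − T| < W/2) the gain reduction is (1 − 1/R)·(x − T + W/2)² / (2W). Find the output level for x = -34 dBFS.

x − T + W/2 = -34 − (-35) + 4 = 5.
GR = (1 − 1/2) × 5² / 16 = 0.5 × 25 / 16 = 0.78125 dB.
Output = -34 − 0.78125 = -34.78125 dBFS.

-34.78125 dBFS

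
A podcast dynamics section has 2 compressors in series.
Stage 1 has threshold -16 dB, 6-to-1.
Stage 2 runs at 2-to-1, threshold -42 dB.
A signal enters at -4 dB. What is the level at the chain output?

-28 dB

Stage 1: overshoot 12 dB → 12/6 = 2 dB → -14 dB.
Stage 2: 28 dB above -42 dB, reduced 2:1 to 14 dB above → -28 dB.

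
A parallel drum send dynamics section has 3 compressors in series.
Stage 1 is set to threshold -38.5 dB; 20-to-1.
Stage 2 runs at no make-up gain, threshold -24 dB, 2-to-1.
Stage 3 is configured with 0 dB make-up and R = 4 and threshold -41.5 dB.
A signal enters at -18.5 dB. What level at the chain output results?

-40.5 dB

Stage 1: overshoot 20 dB → 20/20 = 1 dB → -37.5 dB.
Stage 2: -37.5 dB is at or below the -24 dB threshold — no compression; output -37.5 dB.
Stage 3: overshoot 4 dB → 4/4 = 1 dB → -40.5 dB.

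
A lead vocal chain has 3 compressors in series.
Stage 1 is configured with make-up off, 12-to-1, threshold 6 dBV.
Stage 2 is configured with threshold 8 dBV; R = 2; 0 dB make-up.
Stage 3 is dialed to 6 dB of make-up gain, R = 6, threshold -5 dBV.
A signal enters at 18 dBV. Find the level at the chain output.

3 dBV

Stage 1: overshoot 12 dB → 12/12 = 1 dB → 7 dBV.
Stage 2: 7 dBV ≤ 8 dBV, so stage 2 doesn't engage; output 7 dBV.
Stage 3: 12 dB above -5 dBV, reduced 6:1 to 2 dB above → -3 dBV; +6 dB make-up → 3 dBV.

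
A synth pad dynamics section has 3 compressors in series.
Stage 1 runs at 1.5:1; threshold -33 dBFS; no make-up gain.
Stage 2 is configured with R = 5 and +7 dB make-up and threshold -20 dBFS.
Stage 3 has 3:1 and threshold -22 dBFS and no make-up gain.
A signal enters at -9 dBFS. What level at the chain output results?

Stage 1: -9 dBFS is 24 dB over -33 dBFS; at 1.5:1 that becomes 16 dB over, giving -17 dBFS.
Stage 2: 3 dB above -20 dBFS, reduced 5:1 to 0.6 dB above → -19.4 dBFS; +7 dB make-up → -12.4 dBFS.
Stage 3: overshoot 9.6 dB → 9.6/3 = 3.2 dB → -18.8 dBFS.

-18.8 dBFS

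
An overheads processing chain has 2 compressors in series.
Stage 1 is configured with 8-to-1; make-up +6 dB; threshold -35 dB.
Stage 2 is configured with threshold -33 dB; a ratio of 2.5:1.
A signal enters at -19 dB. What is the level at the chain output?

Stage 1: overshoot 16 dB → 16/8 = 2 dB → -33 dB; +6 dB make-up → -27 dB.
Stage 2: overshoot 6 dB → 6/2.5 = 2.4 dB → -30.6 dB.

-30.6 dB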